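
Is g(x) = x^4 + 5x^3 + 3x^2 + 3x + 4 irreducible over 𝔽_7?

Check for roots in 𝔽_7: g(0) = 4; g(1) = 2; g(2) = 1; g(3) = 4; g(4) = 3; g(5) = 0 → root; g(6) = 0 → root.
g(5) = 0, so (x − 5) divides g(x); g is reducible.

No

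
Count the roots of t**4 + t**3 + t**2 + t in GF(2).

2

Write g(t) = t**4 + t**3 + t**2 + t.
Evaluate at each of the 2 elements of GF(2):
g(0) = 0 → root; g(1) = 0 → root.
Roots: {0, 1}.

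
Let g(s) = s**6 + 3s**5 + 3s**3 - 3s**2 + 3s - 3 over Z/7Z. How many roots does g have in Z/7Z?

3

Evaluate at each of the 7 elements of Z/7Z:
g(0) = 4; g(1) = 4; g(2) = 0 → root; g(3) = 6; g(4) = 6; g(5) = 0 → root; g(6) = 0 → root.
Roots: {2, 5, 6}.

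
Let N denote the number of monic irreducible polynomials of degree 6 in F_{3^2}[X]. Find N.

88440

The number of monic irreducibles of degree 6 over GF(9) is (1/6)·Σ_{d∣6} μ(6/d) 9^d.
Divisors of 6: 1, 2, 3, 6; μ(6/d) for each: 1, -1, -1, 1.
Σ = 9^1 − 9^2 − 9^3 + 9^6 = 530640.
N = 530640/6 = 88440.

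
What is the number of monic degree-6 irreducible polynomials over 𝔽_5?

x^(5^6) − x is the product of all monic irreducibles of degree dividing 6; Möbius inversion gives N = (1/6) Σ μ(6/d)·5^d.
Divisors of 6: 1, 2, 3, 6; μ(6/d) for each: 1, -1, -1, 1.
Σ = 5^1 − 5^2 − 5^3 + 5^6 = 15480.
N = 15480/6 = 2580.

2580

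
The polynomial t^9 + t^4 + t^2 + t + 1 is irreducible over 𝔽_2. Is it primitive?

Write f(t) = t^9 + t^4 + t^2 + t + 1.
|GF(2^9)^×| = 2^9 − 1 = 511. Prime factorization: 511 = 7·73.
f is primitive ⇔ t has order 511 in GF(2)[t]/(f), i.e. t^(511/q) ≠ 1 for each prime q | 511.
t^(73) mod f = 1
t^(7) mod f = t^7.
Since t^(73) = 1, the order of t divides 73 < 511; not primitive.

No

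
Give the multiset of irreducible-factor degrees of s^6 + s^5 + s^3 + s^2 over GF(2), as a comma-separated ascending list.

Write f(s) = s^6 + s^5 + s^3 + s^2.
Roots in GF(2): f(0) = 0 → root; f(1) = 0 → root.
Linear factors from roots: (s), (s + 1).
Complete factorization: f(s) = (s)^2·(s + 1)^2·(s^2 + s + 1).
Factor degrees with multiplicity: 1 + 1 + 1 + 1 + 2 = 6.

1, 1, 1, 1, 2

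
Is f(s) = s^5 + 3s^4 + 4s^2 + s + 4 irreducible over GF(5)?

Check for roots in GF(5): f(0) = 4; f(1) = 3; f(2) = 2; f(3) = 4; f(4) = 4.
No roots, so no linear factors.
Degree-2 irreducible divisors: test the 10 monic irreducibles of degree 2 over GF(5).
None of them divide f (all give nonzero remainder).
No irreducible factor of degree ≤ 2 exists, so f is irreducible over GF(5).

Yes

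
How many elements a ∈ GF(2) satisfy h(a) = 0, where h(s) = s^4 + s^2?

Evaluate at each of the 2 elements of GF(2):
h(0) = 0 → root; h(1) = 0 → root.
Roots: {0, 1}.

2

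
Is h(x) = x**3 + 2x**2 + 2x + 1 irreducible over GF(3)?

No

Check for roots in GF(3): h(0) = 1; h(1) = 0 → root; h(2) = 0 → root.
h(1) = 0, so (x − 1) divides h(x); h is reducible.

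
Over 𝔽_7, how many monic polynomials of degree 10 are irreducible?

By the necklace-counting formula, N_7(10) = (1/10) Σ_{d|10} μ(10/d)·7^d.
Divisors of 10: 1, 2, 5, 10; μ(10/d) for each: 1, -1, -1, 1.
Σ = 7^1 − 7^2 − 7^5 + 7^10 = 282458400.
N = 282458400/10 = 28245840.

28245840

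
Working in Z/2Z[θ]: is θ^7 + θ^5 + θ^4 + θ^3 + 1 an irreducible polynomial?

Yes

Write f(θ) = θ^7 + θ^5 + θ^4 + θ^3 + 1.
Check for roots in Z/2Z: f(0) = 1; f(1) = 1.
No roots, so no linear factors.
Monic irreducibles of degree 2 over GF(2): θ^2 + θ + 1.
None of them divide f (all give nonzero remainder).
Monic irreducibles of degree 3 over GF(2): θ^3 + θ + 1, θ^3 + θ^2 + 1.
None of them divide f (all give nonzero remainder).
No irreducible factor of degree ≤ 3 exists, so f is irreducible over GF(2).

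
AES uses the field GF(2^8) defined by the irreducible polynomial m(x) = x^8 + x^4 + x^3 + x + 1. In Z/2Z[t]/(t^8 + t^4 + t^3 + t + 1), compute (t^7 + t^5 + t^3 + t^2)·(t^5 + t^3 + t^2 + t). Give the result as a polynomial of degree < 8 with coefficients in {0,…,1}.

Multiply in Z/2Z[t]: (t^7 + t^5 + t^3 + t^2)·(t^5 + t^3 + t^2 + t) = t^12 + t^9 + t^8 + t^3.
Reduce using t^8 ≡ t^4 + t^3 + t + 1 (mod t^8 + t^4 + t^3 + t + 1).
Reduced: t^7 + t^3 + t^2 + t.

t^7 + t^3 + t^2 + t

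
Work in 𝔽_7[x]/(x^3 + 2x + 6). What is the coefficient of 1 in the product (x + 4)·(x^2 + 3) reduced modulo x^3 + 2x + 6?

6

Multiply in 𝔽_7[x]: (x + 4)·(x^2 + 3) = x^3 + 4x^2 + 3x + 5.
Reduce using x^3 ≡ 5x + 1 (mod x^3 + 2x + 6).
Reduced: 4x^2 + x + 6.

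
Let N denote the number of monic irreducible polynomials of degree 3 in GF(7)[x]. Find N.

112

x^(7^3) − x is the product of all monic irreducibles of degree dividing 3; Möbius inversion gives N = (1/3) Σ μ(3/d)·7^d.
Divisors of 3: 1, 3; μ(3/d) for each: -1, 1.
Σ = − 7^1 + 7^3 = 336.
N = 336/3 = 112.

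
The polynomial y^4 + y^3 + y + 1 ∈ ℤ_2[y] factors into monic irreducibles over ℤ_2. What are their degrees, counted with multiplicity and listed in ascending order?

Write h(y) = y^4 + y^3 + y + 1.
Roots in ℤ_2: h(0) = 1; h(1) = 0 → root.
Linear factors from roots: (y + 1).
Complete factorization: h(y) = (y + 1)^2·(y^2 + y + 1).
Factor degrees with multiplicity: 1 + 1 + 2 = 4.

1, 1, 2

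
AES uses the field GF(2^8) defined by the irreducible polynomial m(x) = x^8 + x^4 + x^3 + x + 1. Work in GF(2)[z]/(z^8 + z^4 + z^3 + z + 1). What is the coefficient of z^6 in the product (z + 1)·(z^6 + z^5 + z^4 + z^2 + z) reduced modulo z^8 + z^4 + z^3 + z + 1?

0

Multiply in GF(2)[z]: (z + 1)·(z^6 + z^5 + z^4 + z^2 + z) = z^7 + z^4 + z^3 + z.
Reduced: z^7 + z^4 + z^3 + z.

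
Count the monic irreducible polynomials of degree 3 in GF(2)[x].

By the necklace-counting formula, N_2(3) = (1/3) Σ_{d|3} μ(3/d)·2^d.
Divisors of 3: 1, 3; μ(3/d) for each: -1, 1.
Σ = − 2^1 + 2^3 = 6.
N = 6/3 = 2.

2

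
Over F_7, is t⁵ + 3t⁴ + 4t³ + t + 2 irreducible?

Yes

Write f(t) = t⁵ + 3t⁴ + 4t³ + t + 2.
Check for roots in F_7: f(0) = 2; f(1) = 4; f(2) = 4; f(3) = 4; f(4) = 3; f(5) = 5; f(6) = 6.
No roots, so no linear factors.
Degree-2 irreducible divisors: test the 21 monic irreducibles of degree 2 over GF(7).
None of them divide f (all give nonzero remainder).
No irreducible factor of degree ≤ 2 exists, so f is irreducible over GF(7).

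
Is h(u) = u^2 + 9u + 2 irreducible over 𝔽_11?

Yes

Check each element of 𝔽_11 for a root: h(0)=2, h(1)=1, h(2)=2, h(3)=5, h(4)=10, h(5)=6, h(6)=4, h(7)=4, h(8)=6, h(9)=10, h(10)=5.
No roots. A degree-2 polynomial over a field with no linear factor is irreducible.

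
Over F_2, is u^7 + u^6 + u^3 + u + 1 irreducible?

Write m(u) = u^7 + u^6 + u^3 + u + 1.
Check for roots in F_2: m(0) = 1; m(1) = 1.
No roots, so no linear factors.
Monic irreducibles of degree 2 over GF(2): u^2 + u + 1.
None of them divide m (all give nonzero remainder).
Monic irreducibles of degree 3 over GF(2): u^3 + u + 1, u^3 + u^2 + 1.
None of them divide m (all give nonzero remainder).
No irreducible factor of degree ≤ 3 exists, so m is irreducible over GF(2).

Yes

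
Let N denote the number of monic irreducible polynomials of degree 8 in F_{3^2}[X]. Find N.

5380020

x^(9^8) − x is the product of all monic irreducibles of degree dividing 8; Möbius inversion gives N = (1/8) Σ μ(8/d)·9^d.
Divisors of 8: 1, 2, 4, 8; μ(8/d) for each: 0, 0, -1, 1.
Σ = − 9^4 + 9^8 = 43040160.
N = 43040160/8 = 5380020.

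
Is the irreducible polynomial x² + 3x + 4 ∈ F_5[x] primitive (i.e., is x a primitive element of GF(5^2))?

Write f(x) = x² + 3x + 4.
|GF(5^2)^×| = 5^2 − 1 = 24. Prime factorization: 24 = 2^3·3.
f is primitive ⇔ x has order 24 in GF(5)[x]/(f), i.e. x^(24/q) ≠ 1 for each prime q | 24.
x^(12) mod f = 1
x^(8) mod f = 3x + 4.
Since x^(12) = 1, the order of x divides 12 < 24; not primitive.

No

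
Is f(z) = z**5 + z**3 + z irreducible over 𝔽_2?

No

Check for roots in 𝔽_2: f(0) = 0 → root; f(1) = 1.
f(0) = 0, so (z) divides f(z); f is reducible.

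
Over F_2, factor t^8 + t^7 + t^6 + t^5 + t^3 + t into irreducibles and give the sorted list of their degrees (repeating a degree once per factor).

Write h(t) = t^8 + t^7 + t^6 + t^5 + t^3 + t.
Roots in F_2: h(0) = 0 → root; h(1) = 0 → root.
Linear factors from roots: (t), (t + 1).
Complete factorization: h(t) = (t)·(t + 1)^2·(t^2 + t + 1)·(t^3 + t + 1).
Factor degrees with multiplicity: 1 + 1 + 1 + 2 + 3 = 8.

1, 1, 1, 2, 3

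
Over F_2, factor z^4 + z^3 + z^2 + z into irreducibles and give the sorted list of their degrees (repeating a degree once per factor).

Write h(z) = z^4 + z^3 + z^2 + z.
Roots in F_2: h(0) = 0 → root; h(1) = 0 → root.
Linear factors from roots: (z), (z + 1).
Complete factorization: h(z) = (z)·(z + 1)^3.
Factor degrees with multiplicity: 1 + 1 + 1 + 1 = 4.

1, 1, 1, 1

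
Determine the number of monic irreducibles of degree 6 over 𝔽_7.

The number of monic irreducibles of degree 6 over GF(7) is (1/6)·Σ_{d∣6} μ(6/d) 7^d.
Divisors of 6: 1, 2, 3, 6; μ(6/d) for each: 1, -1, -1, 1.
Σ = 7^1 − 7^2 − 7^3 + 7^6 = 117264.
N = 117264/6 = 19544.

19544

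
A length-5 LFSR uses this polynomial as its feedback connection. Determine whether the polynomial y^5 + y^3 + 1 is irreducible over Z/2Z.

Yes

Write m(y) = y^5 + y^3 + 1.
Check for roots in Z/2Z: m(0) = 1; m(1) = 1.
No roots, so no linear factors.
Monic irreducibles of degree 2 over GF(2): y^2 + y + 1.
None of them divide m (all give nonzero remainder).
No irreducible factor of degree ≤ 2 exists, so m is irreducible over GF(2).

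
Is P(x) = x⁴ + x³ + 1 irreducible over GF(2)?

Yes

Check for roots in GF(2): P(0) = 1; P(1) = 1.
No roots, so no linear factors.
Monic irreducibles of degree 2 over GF(2): x² + x + 1.
None of them divide P (all give nonzero remainder).
No irreducible factor of degree ≤ 2 exists, so P is irreducible over GF(2).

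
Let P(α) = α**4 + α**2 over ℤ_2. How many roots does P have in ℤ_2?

2

Evaluate at each of the 2 elements of ℤ_2:
P(0) = 0 → root; P(1) = 0 → root.
Roots: {0, 1}.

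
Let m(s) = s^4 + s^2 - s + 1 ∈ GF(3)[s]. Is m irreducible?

Check for roots in GF(3): m(0) = 1; m(1) = 2; m(2) = 1.
No roots, so no linear factors.
Monic irreducibles of degree 2 over GF(3): s^2 + 1, s^2 + s - 1, s^2 - s - 1.
None of them divide m (all give nonzero remainder).
No irreducible factor of degree ≤ 2 exists, so m is irreducible over GF(3).

Yes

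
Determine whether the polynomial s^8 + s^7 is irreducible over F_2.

No

Write h(s) = s^8 + s^7.
Check for roots in F_2: h(0) = 0 → root; h(1) = 0 → root.
h(0) = 0, so (s) divides h(s); h is reducible.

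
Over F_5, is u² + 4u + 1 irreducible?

Write m(u) = u² + 4u + 1.
Check for roots in F_5: m(0) = 1; m(1) = 1; m(2) = 3; m(3) = 2; m(4) = 3.
No roots. A degree-2 polynomial over a field with no linear factor is irreducible.

Yes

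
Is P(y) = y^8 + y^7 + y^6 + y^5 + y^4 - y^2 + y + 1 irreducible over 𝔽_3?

No

Check for roots in 𝔽_3: P(0) = 1; P(1) = 0 → root; P(2) = 0 → root.
P(1) = 0, so (y − 1) divides P(y); P is reducible.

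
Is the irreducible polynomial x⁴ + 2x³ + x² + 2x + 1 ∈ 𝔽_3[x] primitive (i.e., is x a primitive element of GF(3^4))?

No

Write f(x) = x⁴ + 2x³ + x² + 2x + 1.
|GF(3^4)^×| = 3^4 − 1 = 80. Prime factorization: 80 = 2^4·5.
f is primitive ⇔ x has order 80 in GF(3)[x]/(f), i.e. x^(80/q) ≠ 1 for each prime q | 80.
x^(40) mod f = 1
x^(16) mod f = 2x.
Since x^(40) = 1, the order of x divides 40 < 80; not primitive.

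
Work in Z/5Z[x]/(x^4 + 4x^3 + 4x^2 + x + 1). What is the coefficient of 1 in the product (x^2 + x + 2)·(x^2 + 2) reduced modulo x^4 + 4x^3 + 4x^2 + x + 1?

Multiply in Z/5Z[x]: (x^2 + x + 2)·(x^2 + 2) = x^4 + x^3 + 4x^2 + 2x + 4.
Reduce using x^4 ≡ x^3 + x^2 + 4x + 4 (mod x^4 + 4x^3 + 4x^2 + x + 1).
Reduced: 2x^3 + x + 3.

3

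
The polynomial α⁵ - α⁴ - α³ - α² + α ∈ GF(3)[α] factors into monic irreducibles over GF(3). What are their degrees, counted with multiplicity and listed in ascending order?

1, 1, 1, 2

Write g(α) = α⁵ - α⁴ - α³ - α² + α.
Roots in GF(3): g(0) = 0 → root; g(1) = 2; g(2) = 0 → root.
Linear factors from roots: (α), (α + 1).
Complete factorization: g(α) = (α)·(α + 1)^2·(α² + 1).
Factor degrees with multiplicity: 1 + 1 + 1 + 2 = 5.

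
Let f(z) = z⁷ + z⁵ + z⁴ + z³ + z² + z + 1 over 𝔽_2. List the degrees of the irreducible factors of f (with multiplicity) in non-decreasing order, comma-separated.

7

Roots in 𝔽_2: f(0) = 1; f(1) = 1.
Complete factorization: f(z) = (z⁷ + z⁵ + z⁴ + z³ + z² + z + 1).
Factor degrees with multiplicity: 7 = 7.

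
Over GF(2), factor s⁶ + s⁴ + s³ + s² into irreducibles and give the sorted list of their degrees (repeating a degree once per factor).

1, 1, 1, 3

Write f(s) = s⁶ + s⁴ + s³ + s².
Roots in GF(2): f(0) = 0 → root; f(1) = 0 → root.
Linear factors from roots: (s), (s + 1).
Complete factorization: f(s) = (s + 1)·(s)^2·(s³ + s² + 1).
Factor degrees with multiplicity: 1 + 1 + 1 + 3 = 6.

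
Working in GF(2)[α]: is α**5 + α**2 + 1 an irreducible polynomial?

Write f(α) = α**5 + α**2 + 1.
Check for roots in GF(2): f(0) = 1; f(1) = 1.
No roots, so no linear factors.
Monic irreducibles of degree 2 over GF(2): α**2 + α + 1.
None of them divide f (all give nonzero remainder).
No irreducible factor of degree ≤ 2 exists, so f is irreducible over GF(2).

Yes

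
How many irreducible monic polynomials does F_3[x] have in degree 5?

48

The number of monic irreducibles of degree 5 over GF(3) is (1/5)·Σ_{d∣5} μ(5/d) 3^d.
Divisors of 5: 1, 5; μ(5/d) for each: -1, 1.
Σ = − 3^1 + 3^5 = 240.
N = 240/5 = 48.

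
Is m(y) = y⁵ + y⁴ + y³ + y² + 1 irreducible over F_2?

Check for roots in F_2: m(0) = 1; m(1) = 1.
No roots, so no linear factors.
Monic irreducibles of degree 2 over GF(2): y² + y + 1.
None of them divide m (all give nonzero remainder).
No irreducible factor of degree ≤ 2 exists, so m is irreducible over GF(2).

Yes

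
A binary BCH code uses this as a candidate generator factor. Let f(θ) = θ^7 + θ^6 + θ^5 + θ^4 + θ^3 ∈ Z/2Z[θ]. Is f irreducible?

No

Check for roots in Z/2Z: f(0) = 0 → root; f(1) = 1.
f(0) = 0, so (θ) divides f(θ); f is reducible.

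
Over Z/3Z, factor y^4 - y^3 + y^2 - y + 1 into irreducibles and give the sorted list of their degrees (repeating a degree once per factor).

Write f(y) = y^4 - y^3 + y^2 - y + 1.
Roots in Z/3Z: f(0) = 1; f(1) = 1; f(2) = 2.
Complete factorization: f(y) = (y^4 - y^3 + y^2 - y + 1).
Factor degrees with multiplicity: 4 = 4.

4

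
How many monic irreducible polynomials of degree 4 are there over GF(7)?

The number of monic irreducibles of degree 4 over GF(7) is (1/4)·Σ_{d∣4} μ(4/d) 7^d.
Divisors of 4: 1, 2, 4; μ(4/d) for each: 0, -1, 1.
Σ = − 7^2 + 7^4 = 2352.
N = 2352/4 = 588.

588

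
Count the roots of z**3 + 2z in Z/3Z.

3

Write P(z) = z**3 + 2z.
Evaluate at each of the 3 elements of Z/3Z:
P(0) = 0 → root; P(1) = 0 → root; P(2) = 0 → root.
Roots: {0, 1, 2}.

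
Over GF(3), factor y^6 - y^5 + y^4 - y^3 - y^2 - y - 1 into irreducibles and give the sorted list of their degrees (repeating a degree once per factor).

Write g(y) = y^6 - y^5 + y^4 - y^3 - y^2 - y - 1.
Roots in GF(3): g(0) = 2; g(1) = 0 → root; g(2) = 0 → root.
Linear factors from roots: (y - 1), (y + 1).
Complete factorization: g(y) = (y + 1)·(y - 1)·(y^2 + y - 1)^2.
Factor degrees with multiplicity: 1 + 1 + 2 + 2 = 6.

1, 1, 2, 2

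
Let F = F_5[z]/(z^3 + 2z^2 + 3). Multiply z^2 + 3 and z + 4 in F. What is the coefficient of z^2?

2

Multiply in F_5[z]: (z^2 + 3)·(z + 4) = z^3 + 4z^2 + 3z + 2.
Reduce using z^3 ≡ 3z^2 + 2 (mod z^3 + 2z^2 + 3).
Reduced: 2z^2 + 3z + 4.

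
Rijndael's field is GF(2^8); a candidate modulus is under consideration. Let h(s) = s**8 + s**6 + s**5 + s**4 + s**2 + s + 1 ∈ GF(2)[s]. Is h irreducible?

Yes

Check for roots in GF(2): h(0) = 1; h(1) = 1.
No roots, so no linear factors.
Monic irreducibles of degree 2 over GF(2): s**2 + s + 1.
None of them divide h (all give nonzero remainder).
Monic irreducibles of degree 3 over GF(2): s**3 + s + 1, s**3 + s**2 + 1.
None of them divide h (all give nonzero remainder).
Monic irreducibles of degree 4 over GF(2): s**4 + s + 1, s**4 + s**3 + 1, s**4 + s**3 + s**2 + s + 1.
None of them divide h (all give nonzero remainder).
No irreducible factor of degree ≤ 4 exists, so h is irreducible over GF(2).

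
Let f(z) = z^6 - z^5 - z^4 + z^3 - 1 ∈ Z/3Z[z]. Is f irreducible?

Check for roots in Z/3Z: f(0) = 2; f(1) = 2; f(2) = 2.
No roots, so no linear factors.
Monic irreducibles of degree 2 over GF(3): z^2 + 1, z^2 + z - 1, z^2 - z - 1.
None of them divide f (all give nonzero remainder).
Degree-3 irreducible divisors: test the 8 monic irreducibles of degree 3 over GF(3).
None of them divide f (all give nonzero remainder).
No irreducible factor of degree ≤ 3 exists, so f is irreducible over GF(3).

Yes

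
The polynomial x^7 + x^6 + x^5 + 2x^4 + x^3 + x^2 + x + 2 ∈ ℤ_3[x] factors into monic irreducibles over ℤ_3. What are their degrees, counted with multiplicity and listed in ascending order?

2, 2, 3

Write h(x) = x^7 + x^6 + x^5 + 2x^4 + x^3 + x^2 + x + 2.
Roots in ℤ_3: h(0) = 2; h(1) = 1; h(2) = 2.
Complete factorization: h(x) = (x^2 + x + 2)·(x^2 + 2x + 2)·(x^3 + x^2 + x + 2).
Factor degrees with multiplicity: 2 + 2 + 3 = 7.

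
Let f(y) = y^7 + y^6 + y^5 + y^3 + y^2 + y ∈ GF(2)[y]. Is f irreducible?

No

Check for roots in GF(2): f(0) = 0 → root; f(1) = 0 → root.
f(0) = 0, so (y) divides f(y); f is reducible.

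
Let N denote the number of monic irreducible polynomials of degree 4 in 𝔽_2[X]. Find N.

3

Gauss's count: N_{2}(4) = (1/4) Σ_{d|4} μ(4/d)·2^d.
Divisors of 4: 1, 2, 4; μ(4/d) for each: 0, -1, 1.
Σ = − 2^2 + 2^4 = 12.
N = 12/4 = 3.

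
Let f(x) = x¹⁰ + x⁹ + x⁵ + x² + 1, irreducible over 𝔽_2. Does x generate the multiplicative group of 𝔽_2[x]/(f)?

Yes

|GF(2^10)^×| = 2^10 − 1 = 1023. Prime factorization: 1023 = 3·11·31.
f is primitive ⇔ x has order 1023 in GF(2)[x]/(f), i.e. x^(1023/q) ≠ 1 for each prime q | 1023.
x^(341) mod f = x⁷ + x⁴ + x² + x.
x^(93) mod f = x⁷ + x⁶ + x⁴ + x³ + 1.
x^(33) mod f = x⁹ + x⁷ + x⁶ + x⁵ + x³ + x² + 1.
None equal 1, so x has full order 1023; f is primitive.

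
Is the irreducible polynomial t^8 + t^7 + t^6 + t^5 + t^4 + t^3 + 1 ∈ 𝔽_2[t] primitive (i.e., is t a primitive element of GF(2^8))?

No

Write f(t) = t^8 + t^7 + t^6 + t^5 + t^4 + t^3 + 1.
|GF(2^8)^×| = 2^8 − 1 = 255. Prime factorization: 255 = 3·5·17.
f is primitive ⇔ t has order 255 in GF(2)[t]/(f), i.e. t^(255/q) ≠ 1 for each prime q | 255.
t^(85) mod f = 1
t^(51) mod f = t^7 + t^5 + t^3 + t^2 + 1.
t^(15) mod f = t^7 + t^6 + t^3 + t + 1.
Since t^(85) = 1, the order of t divides 85 < 255; not primitive.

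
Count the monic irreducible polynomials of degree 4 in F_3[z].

18

By the necklace-counting formula, N_3(4) = (1/4) Σ_{d|4} μ(4/d)·3^d.
Divisors of 4: 1, 2, 4; μ(4/d) for each: 0, -1, 1.
Σ = − 3^2 + 3^4 = 72.
N = 72/4 = 18.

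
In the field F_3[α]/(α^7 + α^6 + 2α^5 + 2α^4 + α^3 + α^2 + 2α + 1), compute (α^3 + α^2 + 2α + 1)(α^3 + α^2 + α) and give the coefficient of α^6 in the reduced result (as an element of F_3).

1

Multiply in F_3[α]: (α^3 + α^2 + 2α + 1)·(α^3 + α^2 + α) = α^6 + 2α^5 + α^4 + α^3 + α.
Reduced: α^6 + 2α^5 + α^4 + α^3 + α.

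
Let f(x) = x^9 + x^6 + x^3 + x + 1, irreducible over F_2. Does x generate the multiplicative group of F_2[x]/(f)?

No

|GF(2^9)^×| = 2^9 − 1 = 511. Prime factorization: 511 = 7·73.
f is primitive ⇔ x has order 511 in GF(2)[x]/(f), i.e. x^(511/q) ≠ 1 for each prime q | 511.
x^(73) mod f = 1
x^(7) mod f = x^7.
Since x^(73) = 1, the order of x divides 73 < 511; not primitive.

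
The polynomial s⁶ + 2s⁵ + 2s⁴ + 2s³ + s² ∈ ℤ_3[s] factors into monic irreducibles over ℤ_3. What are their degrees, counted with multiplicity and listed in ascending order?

Write g(s) = s⁶ + 2s⁵ + 2s⁴ + 2s³ + s².
Roots in ℤ_3: g(0) = 0 → root; g(1) = 2; g(2) = 0 → root.
Linear factors from roots: (s), (s + 1).
Complete factorization: g(s) = (s)^2·(s + 1)^2·(s² + 1).
Factor degrees with multiplicity: 1 + 1 + 1 + 1 + 2 = 6.

1, 1, 1, 1, 2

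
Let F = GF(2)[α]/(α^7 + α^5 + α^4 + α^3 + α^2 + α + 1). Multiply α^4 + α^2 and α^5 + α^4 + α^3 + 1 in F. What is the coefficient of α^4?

Multiply in GF(2)[α]: (α^4 + α^2)·(α^5 + α^4 + α^3 + 1) = α^9 + α^8 + α^6 + α^5 + α^4 + α^2.
Reduce using α^7 ≡ α^5 + α^4 + α^3 + α^2 + α + 1 (mod α^7 + α^5 + α^4 + α^3 + α^2 + α + 1).
Reduced: α^6 + α^3 + 1.

0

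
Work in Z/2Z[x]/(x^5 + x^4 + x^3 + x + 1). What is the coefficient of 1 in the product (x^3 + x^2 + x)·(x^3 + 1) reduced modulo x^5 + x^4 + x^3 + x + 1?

Multiply in Z/2Z[x]: (x^3 + x^2 + x)·(x^3 + 1) = x^6 + x^5 + x^4 + x^3 + x^2 + x.
Reduce using x^5 ≡ x^4 + x^3 + x + 1 (mod x^5 + x^4 + x^3 + x + 1).
Reduced: x^3.

0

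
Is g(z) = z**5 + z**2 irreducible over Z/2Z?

Check for roots in Z/2Z: g(0) = 0 → root; g(1) = 0 → root.
g(0) = 0, so (z) divides g(z); g is reducible.

No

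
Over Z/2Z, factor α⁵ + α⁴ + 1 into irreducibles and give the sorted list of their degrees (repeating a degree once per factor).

Write f(α) = α⁵ + α⁴ + 1.
Roots in Z/2Z: f(0) = 1; f(1) = 1.
Complete factorization: f(α) = (α² + α + 1)·(α³ + α + 1).
Factor degrees with multiplicity: 2 + 3 = 5.

2, 3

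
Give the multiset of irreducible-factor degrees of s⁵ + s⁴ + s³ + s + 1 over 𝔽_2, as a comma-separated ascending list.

Write g(s) = s⁵ + s⁴ + s³ + s + 1.
Roots in 𝔽_2: g(0) = 1; g(1) = 1.
Complete factorization: g(s) = (s⁵ + s⁴ + s³ + s + 1).
Factor degrees with multiplicity: 5 = 5.

5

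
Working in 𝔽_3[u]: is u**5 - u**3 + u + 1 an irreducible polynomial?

No

Write h(u) = u**5 - u**3 + u + 1.
Check for roots in 𝔽_3: h(0) = 1; h(1) = 2; h(2) = 0 → root.
h(2) = 0, so (u − 2) divides h(u); h is reducible.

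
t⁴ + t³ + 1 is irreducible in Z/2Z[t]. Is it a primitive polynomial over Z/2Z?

Yes

Write f(t) = t⁴ + t³ + 1.
|GF(2^4)^×| = 2^4 − 1 = 15. Prime factorization: 15 = 3·5.
f is primitive ⇔ t has order 15 in GF(2)[t]/(f), i.e. t^(15/q) ≠ 1 for each prime q | 15.
t^(5) mod f = t³ + t + 1.
t^(3) mod f = t³.
None equal 1, so t has full order 15; f is primitive.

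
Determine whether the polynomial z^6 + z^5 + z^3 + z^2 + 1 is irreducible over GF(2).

Write f(z) = z^6 + z^5 + z^3 + z^2 + 1.
Check for roots in GF(2): f(0) = 1; f(1) = 1.
No roots, so no linear factors.
Monic irreducibles of degree 2 over GF(2): z^2 + z + 1.
None of them divide f (all give nonzero remainder).
Monic irreducibles of degree 3 over GF(2): z^3 + z + 1, z^3 + z^2 + 1.
None of them divide f (all give nonzero remainder).
No irreducible factor of degree ≤ 3 exists, so f is irreducible over GF(2).

Yes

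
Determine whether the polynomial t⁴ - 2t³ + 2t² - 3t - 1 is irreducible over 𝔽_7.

Write f(t) = t⁴ - 2t³ + 2t² - 3t - 1.
Check for roots in 𝔽_7: f(0) = 6; f(1) = 4; f(2) = 1; f(3) = 0 → root; f(4) = 0 → root; f(5) = 3; f(6) = 0 → root.
f(3) = 0, so (t − 3) divides f(t); f is reducible.

No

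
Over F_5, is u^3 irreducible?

No

Write m(u) = u^3.
Check for roots in F_5: m(0) = 0 → root; m(1) = 1; m(2) = 3; m(3) = 2; m(4) = 4.
m(0) = 0, so (u) divides m(u); m is reducible.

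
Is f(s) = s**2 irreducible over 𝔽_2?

Check for roots in 𝔽_2: f(0) = 0 → root; f(1) = 1.
f(0) = 0, so (s) divides f(s); f is reducible.

No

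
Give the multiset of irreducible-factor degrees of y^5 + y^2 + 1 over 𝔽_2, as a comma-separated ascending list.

5

Write g(y) = y^5 + y^2 + 1.
Roots in 𝔽_2: g(0) = 1; g(1) = 1.
Complete factorization: g(y) = (y^5 + y^2 + 1).
Factor degrees with multiplicity: 5 = 5.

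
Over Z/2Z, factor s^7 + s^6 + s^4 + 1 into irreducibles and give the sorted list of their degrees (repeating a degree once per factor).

Write f(s) = s^7 + s^6 + s^4 + 1.
Roots in Z/2Z: f(0) = 1; f(1) = 0 → root.
Linear factors from roots: (s + 1).
Complete factorization: f(s) = (s + 1)·(s^2 + s + 1)·(s^4 + s^3 + 1).
Factor degrees with multiplicity: 1 + 2 + 4 = 7.

1, 2, 4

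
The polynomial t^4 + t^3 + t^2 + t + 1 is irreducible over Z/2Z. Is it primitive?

No

Write f(t) = t^4 + t^3 + t^2 + t + 1.
|GF(2^4)^×| = 2^4 − 1 = 15. Prime factorization: 15 = 3·5.
f is primitive ⇔ t has order 15 in GF(2)[t]/(f), i.e. t^(15/q) ≠ 1 for each prime q | 15.
t^(5) mod f = 1
t^(3) mod f = t^3.
Since t^(5) = 1, the order of t divides 5 < 15; not primitive.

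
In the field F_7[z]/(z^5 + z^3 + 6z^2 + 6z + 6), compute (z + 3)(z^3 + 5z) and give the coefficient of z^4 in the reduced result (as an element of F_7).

1

Multiply in F_7[z]: (z + 3)·(z^3 + 5z) = z^4 + 3z^3 + 5z^2 + z.
Reduced: z^4 + 3z^3 + 5z^2 + z.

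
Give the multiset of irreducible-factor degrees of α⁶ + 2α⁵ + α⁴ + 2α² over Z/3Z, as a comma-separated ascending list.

1, 1, 1, 1, 2

Write h(α) = α⁶ + 2α⁵ + α⁴ + 2α².
Roots in Z/3Z: h(0) = 0 → root; h(1) = 0 → root; h(2) = 2.
Linear factors from roots: (α), (α + 2).
Complete factorization: h(α) = (α)^2·(α + 2)^2·(α² + α + 2).
Factor degrees with multiplicity: 1 + 1 + 1 + 1 + 2 = 6.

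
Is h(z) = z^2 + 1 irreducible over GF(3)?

Check for roots in GF(3): h(0) = 1; h(1) = 2; h(2) = 2.
No roots. A degree-2 polynomial over a field with no linear factor is irreducible.

Yes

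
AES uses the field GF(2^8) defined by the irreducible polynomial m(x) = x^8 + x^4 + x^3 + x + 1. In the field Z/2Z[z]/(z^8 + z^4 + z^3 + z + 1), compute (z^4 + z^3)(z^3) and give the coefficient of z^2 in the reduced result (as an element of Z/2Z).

Multiply in Z/2Z[z]: (z^4 + z^3)·(z^3) = z^7 + z^6.
Reduced: z^7 + z^6.

0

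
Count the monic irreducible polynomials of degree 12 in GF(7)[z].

1153430600

Gauss's count: N_{7}(12) = (1/12) Σ_{d|12} μ(12/d)·7^d.
Divisors of 12: 1, 2, 3, 4, 6, 12; μ(12/d) for each: 0, 1, 0, -1, -1, 1.
Σ = 7^2 − 7^4 − 7^6 + 7^12 = 13841167200.
N = 13841167200/12 = 1153430600.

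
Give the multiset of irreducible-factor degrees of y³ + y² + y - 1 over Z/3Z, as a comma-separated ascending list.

3

Write g(y) = y³ + y² + y - 1.
Roots in Z/3Z: g(0) = 2; g(1) = 2; g(2) = 1.
Complete factorization: g(y) = (y³ + y² + y - 1).
Factor degrees with multiplicity: 3 = 3.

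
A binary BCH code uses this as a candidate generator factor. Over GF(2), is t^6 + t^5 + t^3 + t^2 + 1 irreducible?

Yes

Write m(t) = t^6 + t^5 + t^3 + t^2 + 1.
Check for roots in GF(2): m(0) = 1; m(1) = 1.
No roots, so no linear factors.
Monic irreducibles of degree 2 over GF(2): t^2 + t + 1.
None of them divide m (all give nonzero remainder).
Monic irreducibles of degree 3 over GF(2): t^3 + t + 1, t^3 + t^2 + 1.
None of them divide m (all give nonzero remainder).
No irreducible factor of degree ≤ 3 exists, so m is irreducible over GF(2).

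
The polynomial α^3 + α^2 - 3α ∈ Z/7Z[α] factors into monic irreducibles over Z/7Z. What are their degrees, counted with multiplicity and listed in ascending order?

Write h(α) = α^3 + α^2 - 3α.
Linear factors from roots: (α).
Complete factorization: h(α) = (α)·(α^2 + α - 3).
Factor degrees with multiplicity: 1 + 2 = 3.

1, 2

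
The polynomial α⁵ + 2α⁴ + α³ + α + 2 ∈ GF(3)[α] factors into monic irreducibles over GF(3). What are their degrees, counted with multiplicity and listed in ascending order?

5

Write g(α) = α⁵ + 2α⁴ + α³ + α + 2.
Roots in GF(3): g(0) = 2; g(1) = 1; g(2) = 1.
Complete factorization: g(α) = (α⁵ + 2α⁴ + α³ + α + 2).
Factor degrees with multiplicity: 5 = 5.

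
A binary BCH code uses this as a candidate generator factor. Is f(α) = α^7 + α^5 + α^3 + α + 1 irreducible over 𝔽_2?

Yes

Check for roots in 𝔽_2: f(0) = 1; f(1) = 1.
No roots, so no linear factors.
Monic irreducibles of degree 2 over GF(2): α^2 + α + 1.
None of them divide f (all give nonzero remainder).
Monic irreducibles of degree 3 over GF(2): α^3 + α + 1, α^3 + α^2 + 1.
None of them divide f (all give nonzero remainder).
No irreducible factor of degree ≤ 3 exists, so f is irreducible over GF(2).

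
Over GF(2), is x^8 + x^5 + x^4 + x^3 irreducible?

No

Write m(x) = x^8 + x^5 + x^4 + x^3.
Check for roots in GF(2): m(0) = 0 → root; m(1) = 0 → root.
m(0) = 0, so (x) divides m(x); m is reducible.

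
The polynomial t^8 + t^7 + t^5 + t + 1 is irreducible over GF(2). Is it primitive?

Write f(t) = t^8 + t^7 + t^5 + t + 1.
|GF(2^8)^×| = 2^8 − 1 = 255. Prime factorization: 255 = 3·5·17.
f is primitive ⇔ t has order 255 in GF(2)[t]/(f), i.e. t^(255/q) ≠ 1 for each prime q | 255.
t^(85) mod f = 1
t^(51) mod f = t^6 + t^4 + t^3 + t.
t^(15) mod f = t^5 + t^4 + t^3.
Since t^(85) = 1, the order of t divides 85 < 255; not primitive.

No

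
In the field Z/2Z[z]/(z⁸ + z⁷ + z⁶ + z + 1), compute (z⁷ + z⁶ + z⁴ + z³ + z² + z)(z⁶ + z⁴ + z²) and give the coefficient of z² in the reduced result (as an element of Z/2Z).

0

Multiply in Z/2Z[z]: (z⁷ + z⁶ + z⁴ + z³ + z² + z)·(z⁶ + z⁴ + z²) = z¹³ + z¹² + z¹¹ + z⁸ + z⁴ + z³.
Reduce using z⁸ ≡ z⁷ + z⁶ + z + 1 (mod z⁸ + z⁷ + z⁶ + z + 1).
Reduced: z⁷ + z⁵ + z⁴ + z³ + z + 1.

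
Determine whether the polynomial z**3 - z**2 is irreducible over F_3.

Write h(z) = z**3 - z**2.
Check for roots in F_3: h(0) = 0 → root; h(1) = 0 → root; h(2) = 1.
h(0) = 0, so (z) divides h(z); h is reducible.

No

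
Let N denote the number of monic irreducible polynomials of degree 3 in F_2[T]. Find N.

2

The number of monic irreducibles of degree 3 over GF(2) is (1/3)·Σ_{d∣3} μ(3/d) 2^d.
Divisors of 3: 1, 3; μ(3/d) for each: -1, 1.
Σ = − 2^1 + 2^3 = 6.
N = 6/3 = 2.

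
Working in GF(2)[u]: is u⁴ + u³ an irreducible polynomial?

Write P(u) = u⁴ + u³.
Check for roots in GF(2): P(0) = 0 → root; P(1) = 0 → root.
P(0) = 0, so (u) divides P(u); P is reducible.

No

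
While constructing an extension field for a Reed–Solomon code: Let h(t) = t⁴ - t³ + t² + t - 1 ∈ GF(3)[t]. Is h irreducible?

Check for roots in GF(3): h(0) = 2; h(1) = 1; h(2) = 1.
No roots, so no linear factors.
Monic irreducibles of degree 2 over GF(3): t² + 1, t² + t - 1, t² - t - 1.
None of them divide h (all give nonzero remainder).
No irreducible factor of degree ≤ 2 exists, so h is irreducible over GF(3).

Yes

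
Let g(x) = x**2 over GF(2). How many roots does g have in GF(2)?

Evaluate at each of the 2 elements of GF(2):
g(0) = 0 → root; g(1) = 1.
Roots: {0}.

1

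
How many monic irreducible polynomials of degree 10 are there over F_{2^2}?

104754

The number of monic irreducibles of degree 10 over GF(4) is (1/10)·Σ_{d∣10} μ(10/d) 4^d.
Divisors of 10: 1, 2, 5, 10; μ(10/d) for each: 1, -1, -1, 1.
Σ = 4^1 − 4^2 − 4^5 + 4^10 = 1047540.
N = 1047540/10 = 104754.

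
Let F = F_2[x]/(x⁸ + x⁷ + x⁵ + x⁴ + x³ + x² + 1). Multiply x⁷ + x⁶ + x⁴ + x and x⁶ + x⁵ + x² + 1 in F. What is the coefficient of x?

Multiply in F_2[x]: (x⁷ + x⁶ + x⁴ + x)·(x⁶ + x⁵ + x² + 1) = x¹³ + x¹¹ + x¹⁰ + x⁸ + x⁶ + x⁴ + x³ + x.
Reduce using x⁸ ≡ x⁷ + x⁵ + x⁴ + x³ + x² + 1 (mod x⁸ + x⁷ + x⁵ + x⁴ + x³ + x² + 1).
Reduced: x⁷ + x⁴ + x² + x + 1.

1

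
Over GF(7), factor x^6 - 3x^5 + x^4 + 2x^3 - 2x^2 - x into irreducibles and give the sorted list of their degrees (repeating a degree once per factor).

1, 1, 1, 1, 2

Write f(x) = x^6 - 3x^5 + x^4 + 2x^3 - 2x^2 - x.
Linear factors from roots: (x), (x + 3), (x + 2).
Complete factorization: f(x) = (x)·(x + 2)·(x + 3)^2·(x^2 + 3x - 2).
Factor degrees with multiplicity: 1 + 1 + 1 + 1 + 2 = 6.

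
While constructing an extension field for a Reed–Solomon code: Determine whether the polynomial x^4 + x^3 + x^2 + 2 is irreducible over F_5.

Write f(x) = x^4 + x^3 + x^2 + 2.
Check for roots in F_5: f(0) = 2; f(1) = 0 → root; f(2) = 0 → root; f(3) = 4; f(4) = 3.
f(1) = 0, so (x − 1) divides f(x); f is reducible.

No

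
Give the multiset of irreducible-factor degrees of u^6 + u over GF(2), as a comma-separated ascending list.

Write f(u) = u^6 + u.
Roots in GF(2): f(0) = 0 → root; f(1) = 0 → root.
Linear factors from roots: (u), (u + 1).
Complete factorization: f(u) = (u)·(u + 1)·(u^4 + u^3 + u^2 + u + 1).
Factor degrees with multiplicity: 1 + 1 + 4 = 6.

1, 1, 4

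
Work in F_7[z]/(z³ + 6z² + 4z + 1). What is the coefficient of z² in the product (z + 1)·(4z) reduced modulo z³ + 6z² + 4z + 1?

4

Multiply in F_7[z]: (z + 1)·(4z) = 4z² + 4z.
Reduced: 4z² + 4z.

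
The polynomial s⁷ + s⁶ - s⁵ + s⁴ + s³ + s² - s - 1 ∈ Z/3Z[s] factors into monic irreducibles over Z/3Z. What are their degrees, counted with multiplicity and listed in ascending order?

Write h(s) = s⁷ + s⁶ - s⁵ + s⁴ + s³ + s² - s - 1.
Roots in Z/3Z: h(0) = 2; h(1) = 2; h(2) = 2.
Complete factorization: h(s) = (s⁷ + s⁶ - s⁵ + s⁴ + s³ + s² - s - 1).
Factor degrees with multiplicity: 7 = 7.

7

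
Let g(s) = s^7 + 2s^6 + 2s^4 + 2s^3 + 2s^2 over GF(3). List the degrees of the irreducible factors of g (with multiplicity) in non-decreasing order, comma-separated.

Roots in GF(3): g(0) = 0 → root; g(1) = 0 → root; g(2) = 0 → root.
Linear factors from roots: (s), (s + 2), (s + 1).
Complete factorization: g(s) = (s + 1)·(s + 2)·(s)^2·(s^3 + 2s^2 + s + 1).
Factor degrees with multiplicity: 1 + 1 + 1 + 1 + 3 = 7.

1, 1, 1, 1, 3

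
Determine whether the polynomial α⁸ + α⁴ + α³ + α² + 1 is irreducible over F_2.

Yes

Write g(α) = α⁸ + α⁴ + α³ + α² + 1.
Check for roots in F_2: g(0) = 1; g(1) = 1.
No roots, so no linear factors.
Monic irreducibles of degree 2 over GF(2): α² + α + 1.
None of them divide g (all give nonzero remainder).
Monic irreducibles of degree 3 over GF(2): α³ + α + 1, α³ + α² + 1.
None of them divide g (all give nonzero remainder).
Monic irreducibles of degree 4 over GF(2): α⁴ + α + 1, α⁴ + α³ + 1, α⁴ + α³ + α² + α + 1.
None of them divide g (all give nonzero remainder).
No irreducible factor of degree ≤ 4 exists, so g is irreducible over GF(2).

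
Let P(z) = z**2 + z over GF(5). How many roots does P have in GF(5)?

2

Evaluate at each of the 5 elements of GF(5):
P(0) = 0 → root; P(1) = 2; P(2) = 1; P(3) = 2; P(4) = 0 → root.
Roots: {0, 4}.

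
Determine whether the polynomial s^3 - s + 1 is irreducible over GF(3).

Yes

Write h(s) = s^3 - s + 1.
Check for roots in GF(3): h(0) = 1; h(1) = 1; h(2) = 1.
No roots. A degree-3 polynomial over a field with no linear factor is irreducible.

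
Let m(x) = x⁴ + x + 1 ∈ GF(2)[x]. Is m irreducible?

Yes

Check for roots in GF(2): m(0) = 1; m(1) = 1.
No roots, so no linear factors.
Monic irreducibles of degree 2 over GF(2): x² + x + 1.
None of them divide m (all give nonzero remainder).
No irreducible factor of degree ≤ 2 exists, so m is irreducible over GF(2).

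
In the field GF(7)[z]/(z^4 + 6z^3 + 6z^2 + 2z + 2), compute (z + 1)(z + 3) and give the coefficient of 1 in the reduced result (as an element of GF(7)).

Multiply in GF(7)[z]: (z + 1)·(z + 3) = z^2 + 4z + 3.
Reduced: z^2 + 4z + 3.

3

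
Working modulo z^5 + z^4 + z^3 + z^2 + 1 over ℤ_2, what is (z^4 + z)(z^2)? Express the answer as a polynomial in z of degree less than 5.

z^3 + z^2 + z + 1

Multiply in ℤ_2[z]: (z^4 + z)·(z^2) = z^6 + z^3.
Reduce using z^5 ≡ z^4 + z^3 + z^2 + 1 (mod z^5 + z^4 + z^3 + z^2 + 1).
Reduced: z^3 + z^2 + z + 1.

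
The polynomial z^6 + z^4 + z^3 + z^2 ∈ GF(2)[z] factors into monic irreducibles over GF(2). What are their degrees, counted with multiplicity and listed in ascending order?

1, 1, 1, 3

Write g(z) = z^6 + z^4 + z^3 + z^2.
Roots in GF(2): g(0) = 0 → root; g(1) = 0 → root.
Linear factors from roots: (z), (z + 1).
Complete factorization: g(z) = (z + 1)·(z)^2·(z^3 + z^2 + 1).
Factor degrees with multiplicity: 1 + 1 + 1 + 3 = 6.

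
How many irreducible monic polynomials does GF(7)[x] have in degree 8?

x^(7^8) − x is the product of all monic irreducibles of degree dividing 8; Möbius inversion gives N = (1/8) Σ μ(8/d)·7^d.
Divisors of 8: 1, 2, 4, 8; μ(8/d) for each: 0, 0, -1, 1.
Σ = − 7^4 + 7^8 = 5762400.
N = 5762400/8 = 720300.

720300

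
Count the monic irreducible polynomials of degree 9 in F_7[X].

Gauss's count: N_{7}(9) = (1/9) Σ_{d|9} μ(9/d)·7^d.
Divisors of 9: 1, 3, 9; μ(9/d) for each: 0, -1, 1.
Σ = − 7^3 + 7^9 = 40353264.
N = 40353264/9 = 4483696.

4483696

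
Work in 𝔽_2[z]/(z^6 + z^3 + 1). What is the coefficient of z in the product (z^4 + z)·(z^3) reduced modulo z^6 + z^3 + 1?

Multiply in 𝔽_2[z]: (z^4 + z)·(z^3) = z^7 + z^4.
Reduce using z^6 ≡ z^3 + 1 (mod z^6 + z^3 + 1).
Reduced: z.

1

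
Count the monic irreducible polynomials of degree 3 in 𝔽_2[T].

2

The number of monic irreducibles of degree 3 over GF(2) is (1/3)·Σ_{d∣3} μ(3/d) 2^d.
Divisors of 3: 1, 3; μ(3/d) for each: -1, 1.
Σ = − 2^1 + 2^3 = 6.
N = 6/3 = 2.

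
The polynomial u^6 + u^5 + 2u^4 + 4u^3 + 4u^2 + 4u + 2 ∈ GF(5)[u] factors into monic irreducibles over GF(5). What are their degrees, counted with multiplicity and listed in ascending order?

Write h(u) = u^6 + u^5 + 2u^4 + 4u^3 + 4u^2 + 4u + 2.
Roots in GF(5): h(0) = 2; h(1) = 3; h(2) = 1; h(3) = 2; h(4) = 0 → root.
Linear factors from roots: (u + 1).
Complete factorization: h(u) = (u + 1)·(u^2 + 3u + 4)·(u^3 + 2u^2 + 2u + 3).
Factor degrees with multiplicity: 1 + 2 + 3 = 6.

1, 2, 3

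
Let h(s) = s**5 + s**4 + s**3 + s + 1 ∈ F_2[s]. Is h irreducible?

Yes

Check for roots in F_2: h(0) = 1; h(1) = 1.
No roots, so no linear factors.
Monic irreducibles of degree 2 over GF(2): s**2 + s + 1.
None of them divide h (all give nonzero remainder).
No irreducible factor of degree ≤ 2 exists, so h is irreducible over GF(2).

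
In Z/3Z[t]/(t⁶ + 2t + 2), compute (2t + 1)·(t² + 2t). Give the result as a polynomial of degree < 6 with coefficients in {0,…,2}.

Multiply in Z/3Z[t]: (2t + 1)·(t² + 2t) = 2t³ + 2t² + 2t.
Reduced: 2t³ + 2t² + 2t.

2t^3 + 2t^2 + 2t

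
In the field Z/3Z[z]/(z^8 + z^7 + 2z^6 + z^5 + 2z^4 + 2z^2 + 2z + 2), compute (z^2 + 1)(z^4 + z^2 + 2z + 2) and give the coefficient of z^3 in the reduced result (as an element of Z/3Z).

2

Multiply in Z/3Z[z]: (z^2 + 1)·(z^4 + z^2 + 2z + 2) = z^6 + 2z^4 + 2z^3 + 2z + 2.
Reduced: z^6 + 2z^4 + 2z^3 + 2z + 2.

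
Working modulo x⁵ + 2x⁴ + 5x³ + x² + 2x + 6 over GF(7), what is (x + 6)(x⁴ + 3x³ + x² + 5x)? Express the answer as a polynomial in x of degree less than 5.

Multiply in GF(7)[x]: (x + 6)·(x⁴ + 3x³ + x² + 5x) = x⁵ + 2x⁴ + 5x³ + 4x² + 2x.
Reduce using x⁵ ≡ 5x⁴ + 2x³ + 6x² + 5x + 1 (mod x⁵ + 2x⁴ + 5x³ + x² + 2x + 6).
Reduced: 3x² + 1.

3x^2 + 1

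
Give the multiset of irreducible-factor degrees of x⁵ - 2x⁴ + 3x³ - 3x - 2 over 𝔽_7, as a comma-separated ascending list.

Write g(x) = x⁵ - 2x⁴ + 3x³ - 3x - 2.
Linear factors from roots: (x + 2).
Complete factorization: g(x) = (x + 2)·(x² + x - 3)·(x² + 2x - 2).
Factor degrees with multiplicity: 1 + 2 + 2 = 5.

1, 2, 2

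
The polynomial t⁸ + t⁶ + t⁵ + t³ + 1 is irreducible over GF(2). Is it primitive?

Yes

Write f(t) = t⁸ + t⁶ + t⁵ + t³ + 1.
|GF(2^8)^×| = 2^8 − 1 = 255. Prime factorization: 255 = 3·5·17.
f is primitive ⇔ t has order 255 in GF(2)[t]/(f), i.e. t^(255/q) ≠ 1 for each prime q | 255.
t^(85) mod f = t⁶ + t⁵ + t⁴ + t³ + t² + t + 1.
t^(51) mod f = t⁶ + t⁵ + t⁴ + t³.
t^(15) mod f = t⁷ + t⁵ + t⁴ + t² + 1.
None equal 1, so t has full order 255; f is primitive.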